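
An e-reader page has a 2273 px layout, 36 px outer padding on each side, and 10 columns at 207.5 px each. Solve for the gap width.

14 px

Content width = 2273 − 2·36 = 2201 px.
10·207.5 + 9g = 2201 → 9g = 126 → g = 14 px.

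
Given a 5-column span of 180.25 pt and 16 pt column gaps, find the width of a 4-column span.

5c + 4·16 = 180.25 → 5c = 116.25 → c = 23.25 pt.
4-column span = 4·23.25 + 3·16 = 141 pt.

141 pt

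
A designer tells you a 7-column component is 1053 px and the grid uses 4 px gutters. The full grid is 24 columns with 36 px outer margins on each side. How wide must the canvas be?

3692 px

7 columns + 6 gutters: 7c + 6·4 = 1053.
7c = 1053 − 24 = 1029, so c = 147 px.
Total width: 2·36 + 24·147 + 23·4 = 3692 px.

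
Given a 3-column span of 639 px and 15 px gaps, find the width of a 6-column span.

639 − 2·15 = 609; ÷3 gives c = 203 px.
6-column span = 6·203 + 5·15 = 1293 px.

1293 px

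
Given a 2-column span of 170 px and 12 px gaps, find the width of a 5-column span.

443 px

2 columns + 1 gap: 2c + 1·12 = 170.
2c = 170 − 12 = 158, so c = 79 px.
Span of 5: 5·79 + 4·12 = 395 + 48 = 443 px.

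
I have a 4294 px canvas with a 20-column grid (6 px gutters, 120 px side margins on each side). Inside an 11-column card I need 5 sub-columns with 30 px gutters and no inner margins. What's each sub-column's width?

421.4 px

Inside the margins: 4294 − 240 = 4054 px.
20 columns + 19 gutters: 20c + 19·6 = 4054.
20c = 4054 − 114 = 3940, so c = 197 px.
Span of 11: 11·197 + 10·6 = 2167 + 60 = 2227 px.
Subtracting 4 gutters of 30 leaves 2107 for 5 columns, so d = 421.4 px.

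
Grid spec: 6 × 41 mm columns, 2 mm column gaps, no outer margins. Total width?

256 mm

Summing: 246 + 10 = 256 mm.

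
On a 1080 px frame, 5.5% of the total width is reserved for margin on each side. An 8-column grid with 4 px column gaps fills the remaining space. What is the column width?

Margins: 5.5% × 1080 = 59.4 px each, so content = 1080 − 118.8 = 961.2 px.
8 columns + 7 column gaps: 8c + 7·4 = 961.2.
8c = 961.2 − 28 = 933.2, so c = 116.65 px.

116.65 px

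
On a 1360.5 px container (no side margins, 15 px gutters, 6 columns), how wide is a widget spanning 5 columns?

6 columns + 5 gutters: 6c + 5·15 = 1360.5.
6c = 1360.5 − 75 = 1285.5, so c = 214.25 px.
Span of 5: 5·214.25 + 4·15 = 1071.25 + 60 = 1131.25 px.

1131.25 px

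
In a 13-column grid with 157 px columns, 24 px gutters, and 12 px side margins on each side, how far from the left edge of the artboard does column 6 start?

917 px

Column 6 starts at margin + 5·(column + gutter) = 12 + 5·181 = 917 px.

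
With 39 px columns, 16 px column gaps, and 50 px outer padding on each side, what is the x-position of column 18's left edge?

985 px

Column 18 starts at margin + 17·(column + gutter) = 50 + 17·55 = 985 px.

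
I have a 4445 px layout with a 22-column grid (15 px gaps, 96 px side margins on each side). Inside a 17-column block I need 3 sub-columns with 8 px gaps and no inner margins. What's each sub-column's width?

1089 px

Subtract both margins: 4445 − 2·96 = 4253 px.
4253 − 21·15 = 3938; ÷22 gives c = 179 px.
17 columns plus 16 gaps: 3043 + 240 = 3283 px.
3d + 2·8 = 3283 → 3d = 3267 → d = 1089 px.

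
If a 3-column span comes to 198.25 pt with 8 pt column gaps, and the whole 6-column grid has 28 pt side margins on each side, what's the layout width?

460.5 pt

3 columns + 2 column gaps: 3c + 2·8 = 198.25.
3c = 198.25 − 16 = 182.25, so c = 60.75 pt.
Total width: 2·28 + 6·60.75 + 5·8 = 460.5 pt.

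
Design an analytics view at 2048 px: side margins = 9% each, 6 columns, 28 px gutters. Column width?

256.56 px

Margins: 9% × 2048 = 184.32 px each, so content = 2048 − 368.64 = 1679.36 px.
6 columns + 5 gutters: 6c + 5·28 = 1679.36.
6c = 1679.36 − 140 = 1539.36, so c = 256.56 px.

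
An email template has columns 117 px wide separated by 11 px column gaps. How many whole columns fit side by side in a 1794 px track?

14 columns: 14·117 + 13·11 = 1781 px ≤ 1794.
15 columns: 1909 px > 1794. So 14.

14 columns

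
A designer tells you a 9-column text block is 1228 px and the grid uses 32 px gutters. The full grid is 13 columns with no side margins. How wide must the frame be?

1788 px

Subtracting 8 gutters of 32 leaves 972 for 9 columns, so c = 108 px.
Frame = 13·108 + 12·32 = 1404 + 384 = 1788 px.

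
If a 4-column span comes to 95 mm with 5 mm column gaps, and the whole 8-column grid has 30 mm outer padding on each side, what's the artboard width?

255 mm

4c + 3·5 = 95 → 4c = 80 → c = 20 mm.
Total width: 2·30 + 8·20 + 7·5 = 255 mm.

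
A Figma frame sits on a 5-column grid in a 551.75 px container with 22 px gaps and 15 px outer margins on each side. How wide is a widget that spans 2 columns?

Inside the margins: 551.75 − 30 = 521.75 px.
5c + 4·22 = 521.75 → 5c = 433.75 → c = 86.75 px.
2-column span = 2·86.75 + 1·22 = 195.5 px.

195.5 px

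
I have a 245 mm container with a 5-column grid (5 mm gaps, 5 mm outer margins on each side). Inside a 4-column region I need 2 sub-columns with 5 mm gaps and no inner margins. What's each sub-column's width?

91 mm

Inside the margins: 245 − 10 = 235 mm.
235 − 4·5 = 215; ÷5 gives c = 43 mm.
4 columns plus 3 gaps: 172 + 15 = 187 mm.
Subtracting 1 gap of 5 leaves 182 for 2 columns, so d = 91 mm.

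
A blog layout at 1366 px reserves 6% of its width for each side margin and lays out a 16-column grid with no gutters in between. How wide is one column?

75.13 px

Each margin = 6% of 1366 = 81.96 px; content = 1366 − 2·81.96 = 1202.08 px.
16c = 1202.08 → c = 75.13 px.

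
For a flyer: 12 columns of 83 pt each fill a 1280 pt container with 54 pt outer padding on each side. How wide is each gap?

16 pt

Take off 108 pt of margins, leaving 1172 pt.
Columns use 996 pt, leaving 176 pt across 11 gaps = 16 pt each.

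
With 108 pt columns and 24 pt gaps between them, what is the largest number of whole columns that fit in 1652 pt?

12 columns

k columns need k·108 + (k−1)·24 = k·132 − 24.
k·132 − 24 ≤ 1652 → k ≤ 1676 / 132 ≈ 12.70, so k = 12.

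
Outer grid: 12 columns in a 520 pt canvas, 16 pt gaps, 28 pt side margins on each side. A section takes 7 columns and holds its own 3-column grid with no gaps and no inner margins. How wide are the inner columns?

Take off 56 pt of margins, leaving 464 pt.
12 columns + 11 gaps: 12c + 11·16 = 464.
12c = 464 − 176 = 288, so c = 24 pt.
7-column span = 7·24 + 6·16 = 264 pt.
3d = 264 → d = 88 pt.

88 pt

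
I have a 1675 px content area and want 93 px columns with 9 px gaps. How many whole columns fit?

k columns need k·93 + (k−1)·9 = k·102 − 9.
k·102 − 9 ≤ 1675 → k ≤ 1684 / 102 ≈ 16.51, so k = 16.

16 columns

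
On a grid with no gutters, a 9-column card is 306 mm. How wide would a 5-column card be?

306 / 9 = 34 mm per column.
5-column span = 5·34 = 170 mm.

170 mm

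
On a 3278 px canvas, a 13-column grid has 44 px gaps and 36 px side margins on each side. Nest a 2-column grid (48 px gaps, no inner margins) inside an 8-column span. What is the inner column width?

954 px

Take off 72 px of margins, leaving 3206 px.
Subtracting 12 gaps of 44 leaves 2678 for 13 columns, so c = 206 px.
8 columns plus 7 gaps: 1648 + 308 = 1956 px.
2d + 1·48 = 1956 → 2d = 1908 → d = 954 px.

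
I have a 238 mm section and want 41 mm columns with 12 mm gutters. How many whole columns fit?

4 columns: 4·41 + 3·12 = 200 mm ≤ 238.
5 columns: 253 mm > 238. So 4.

4 columns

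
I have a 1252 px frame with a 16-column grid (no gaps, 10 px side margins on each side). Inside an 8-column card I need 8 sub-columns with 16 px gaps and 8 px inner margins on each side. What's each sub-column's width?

Subtract both margins: 1252 − 2·10 = 1232 px.
With no gaps, each column is 1232/16 = 77 px.
8-column span = 8·77 = 616 px.
Inner content = 616 − 2·8 = 600 px.
8d + 7·16 = 600 → 8d = 488 → d = 61 px.

61 px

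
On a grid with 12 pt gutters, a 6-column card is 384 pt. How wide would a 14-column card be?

912 pt

Subtracting 5 gutters of 12 leaves 324 for 6 columns, so c = 54 pt.
14-column span = 14·54 + 13·12 = 912 pt.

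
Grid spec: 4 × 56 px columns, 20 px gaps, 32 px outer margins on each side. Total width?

Artboard = 2·32 + 4·56 + 3·20 = 64 + 224 + 60 = 348 px.

348 px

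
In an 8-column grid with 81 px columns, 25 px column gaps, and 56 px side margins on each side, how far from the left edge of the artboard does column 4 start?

Before column 4: the margin + 3 columns + 3 column gaps.
Offset = 56 + 3·(81 + 25) = 56 + 318 = 374 px.

374 px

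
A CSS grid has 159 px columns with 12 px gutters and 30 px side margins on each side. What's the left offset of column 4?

Each column+gutter stride is 171 px; 3 of them past the 30 px margin is 30 + 513 = 543 px.

543 px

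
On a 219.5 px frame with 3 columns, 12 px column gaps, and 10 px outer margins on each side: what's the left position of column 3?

Take off 20 px of margins, leaving 199.5 px.
3c + 2·12 = 199.5 → 3c = 175.5 → c = 58.5 px.
Before column 3: the margin + 2 columns + 2 column gaps.
Offset = 10 + 2·(58.5 + 12) = 10 + 141 = 151 px.

151 px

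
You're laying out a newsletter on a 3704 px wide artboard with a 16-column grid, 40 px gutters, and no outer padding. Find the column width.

3704 − 15·40 = 3104; ÷16 gives c = 194 px.

194 px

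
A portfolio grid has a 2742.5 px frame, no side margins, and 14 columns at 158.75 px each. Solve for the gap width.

40 px

14·158.75 + 13g = 2742.5 → 13g = 520 → g = 40 px.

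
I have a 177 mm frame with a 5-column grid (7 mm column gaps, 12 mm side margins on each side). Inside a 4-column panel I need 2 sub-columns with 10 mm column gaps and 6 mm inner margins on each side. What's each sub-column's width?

49.5 mm

Inside the margins: 177 − 24 = 153 mm.
5c + 4·7 = 153 → 5c = 125 → c = 25 mm.
4-column span = 4·25 + 3·7 = 121 mm.
Inner content = 121 − 2·6 = 109 mm.
2d + 1·10 = 109 → 2d = 99 → d = 49.5 mm.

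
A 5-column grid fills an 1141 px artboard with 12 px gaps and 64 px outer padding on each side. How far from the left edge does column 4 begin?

Inside the margins: 1141 − 128 = 1013 px.
5c + 4·12 = 1013 → 5c = 965 → c = 193 px.
Column 4 starts at margin + 3·(column + gutter) = 64 + 3·205 = 679 px.

679 px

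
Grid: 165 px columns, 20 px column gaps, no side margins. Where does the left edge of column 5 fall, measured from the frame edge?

Before column 5: 4 columns + 4 column gaps.
Offset = 4·(165 + 20) = 4·185 = 740 px.

740 px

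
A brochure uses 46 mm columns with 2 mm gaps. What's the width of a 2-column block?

2 columns plus 1 gap: 92 + 2 = 94 mm.

94 mm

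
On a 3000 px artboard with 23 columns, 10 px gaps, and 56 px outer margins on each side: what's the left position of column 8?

938 px

Inside the margins: 3000 − 112 = 2888 px.
Subtracting 22 gaps of 10 leaves 2668 for 23 columns, so c = 116 px.
Column 8 starts at margin + 7·(column + gutter) = 56 + 7·126 = 938 px.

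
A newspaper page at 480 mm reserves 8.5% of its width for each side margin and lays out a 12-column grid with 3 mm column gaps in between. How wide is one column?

Margins: 8.5% × 480 = 40.8 mm each, so content = 480 − 81.6 = 398.4 mm.
12c + 11·3 = 398.4 → 12c = 365.4 → c = 30.45 mm.

30.45 mm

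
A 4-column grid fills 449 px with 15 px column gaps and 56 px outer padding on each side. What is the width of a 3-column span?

249 px

Take off 112 px of margins, leaving 337 px.
Subtracting 3 column gaps of 15 leaves 292 for 4 columns, so c = 73 px.
3-column span = 3·73 + 2·15 = 249 px.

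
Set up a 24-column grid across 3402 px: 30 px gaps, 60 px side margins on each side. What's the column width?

108 px

Content width = 3402 − 2·60 = 3282 px.
3282 − 23·30 = 2592; ÷24 gives c = 108 px.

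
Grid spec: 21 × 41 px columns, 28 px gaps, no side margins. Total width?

1421 px

Total width: 21·41 + 20·28 = 1421 px.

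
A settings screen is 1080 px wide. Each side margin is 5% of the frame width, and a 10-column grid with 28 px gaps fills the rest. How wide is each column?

72 px

1080 × (1 − 2·5%) = 1080 × 90% = 972 px for the columns.
Subtracting 9 gaps of 28 leaves 720 for 10 columns, so c = 72 px.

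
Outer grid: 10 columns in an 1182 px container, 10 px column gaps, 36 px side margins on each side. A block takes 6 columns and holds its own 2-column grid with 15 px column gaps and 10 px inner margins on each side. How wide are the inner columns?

313.5 px

Outer content = 1182 − 2·36 = 1110 px.
Subtracting 9 column gaps of 10 leaves 1020 for 10 columns, so c = 102 px.
Span of 6: 6·102 + 5·10 = 612 + 50 = 662 px.
Inner content = 662 − 2·10 = 642 px.
2 columns + 1 column gap: 2d + 1·15 = 642.
2d = 642 − 15 = 627, so d = 313.5 px.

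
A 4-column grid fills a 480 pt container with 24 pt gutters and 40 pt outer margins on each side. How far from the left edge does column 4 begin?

358 pt

Subtract both margins: 480 − 2·40 = 400 pt.
Subtracting 3 gutters of 24 leaves 328 for 4 columns, so c = 82 pt.
Column 4 starts at margin + 3·(column + gutter) = 40 + 3·106 = 358 pt.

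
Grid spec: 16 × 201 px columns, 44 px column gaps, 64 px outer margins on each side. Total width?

Layout = 2·64 + 16·201 + 15·44 = 128 + 3216 + 660 = 4004 px.

4004 px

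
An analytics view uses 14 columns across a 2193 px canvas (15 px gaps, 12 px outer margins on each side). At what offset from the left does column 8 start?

1104 px

Subtract both margins: 2193 − 2·12 = 2169 px.
Subtracting 13 gaps of 15 leaves 1974 for 14 columns, so c = 141 px.
Before column 8: the margin + 7 columns + 7 gaps.
Offset = 12 + 7·(141 + 15) = 12 + 1092 = 1104 px.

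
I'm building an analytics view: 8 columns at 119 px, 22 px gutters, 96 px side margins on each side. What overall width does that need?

Total width: 2·96 + 8·119 + 7·22 = 1298 px.

1298 px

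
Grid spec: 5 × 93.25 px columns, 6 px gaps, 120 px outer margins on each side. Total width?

Adding margins, columns and gutters: 240 + 466.25 + 24 = 730.25 px.

730.25 px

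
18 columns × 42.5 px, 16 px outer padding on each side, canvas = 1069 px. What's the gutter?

16 px

Subtract both margins: 1069 − 2·16 = 1037 px.
18 columns take 18·42.5 = 765 px; remaining 272 splits into 17 gutters.
g = 272 / 17 = 16 px.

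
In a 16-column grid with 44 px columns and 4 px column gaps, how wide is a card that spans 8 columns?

8-column span = 8·44 + 7·4 = 380 px.

380 px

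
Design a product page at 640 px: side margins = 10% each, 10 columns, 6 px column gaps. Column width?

Each margin = 10% of 640 = 64 px; content = 640 − 2·64 = 512 px.
10 columns + 9 column gaps: 10c + 9·6 = 512.
10c = 512 − 54 = 458, so c = 45.8 px.

45.8 px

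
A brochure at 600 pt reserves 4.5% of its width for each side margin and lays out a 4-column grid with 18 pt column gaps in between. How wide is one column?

123 pt

Margins: 4.5% × 600 = 27 pt each, so content = 600 − 54 = 546 pt.
4c + 3·18 = 546 → 4c = 492 → c = 123 pt.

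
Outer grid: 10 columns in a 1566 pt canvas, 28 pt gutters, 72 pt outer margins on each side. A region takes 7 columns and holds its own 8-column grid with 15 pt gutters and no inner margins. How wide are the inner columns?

Outer content = 1566 − 2·72 = 1422 pt.
10c + 9·28 = 1422 → 10c = 1170 → c = 117 pt.
Span of 7: 7·117 + 6·28 = 819 + 168 = 987 pt.
987 − 7·15 = 882; ÷8 gives d = 110.25 pt.

110.25 pt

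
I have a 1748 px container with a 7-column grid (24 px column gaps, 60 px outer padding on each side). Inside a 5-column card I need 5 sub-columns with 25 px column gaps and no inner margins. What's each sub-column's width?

211.2 px

Subtract both margins: 1748 − 2·60 = 1628 px.
1628 − 6·24 = 1484; ÷7 gives c = 212 px.
5-column span = 5·212 + 4·24 = 1156 px.
1156 − 4·25 = 1056; ÷5 gives d = 211.2 px.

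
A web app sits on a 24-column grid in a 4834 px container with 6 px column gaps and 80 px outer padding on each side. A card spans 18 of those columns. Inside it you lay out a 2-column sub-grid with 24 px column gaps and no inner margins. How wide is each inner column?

Inside the margins: 4834 − 160 = 4674 px.
4674 − 23·6 = 4536; ÷24 gives c = 189 px.
Span of 18: 18·189 + 17·6 = 3402 + 102 = 3504 px.
3504 − 1·24 = 3480; ÷2 gives d = 1740 px.

1740 px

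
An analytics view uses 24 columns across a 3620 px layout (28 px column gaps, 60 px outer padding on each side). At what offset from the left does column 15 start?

2118 px

Content = 3620 − 2·60 = 3500 px.
24 columns + 23 column gaps: 24c + 23·28 = 3500.
24c = 3500 − 644 = 2856, so c = 119 px.
Each column+gutter stride is 147 px; 14 of them past the 60 px margin is 60 + 2058 = 2118 px.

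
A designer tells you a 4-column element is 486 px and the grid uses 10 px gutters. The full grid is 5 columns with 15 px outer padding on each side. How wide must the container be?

Subtracting 3 gutters of 10 leaves 456 for 4 columns, so c = 114 px.
Adding margins, columns and gutters: 30 + 570 + 40 = 640 px.

640 px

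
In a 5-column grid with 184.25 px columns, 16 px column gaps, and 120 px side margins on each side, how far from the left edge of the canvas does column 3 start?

520.5 px

Each column+gutter stride is 200.25 px; 2 of them past the 120 px margin is 120 + 400.5 = 520.5 px.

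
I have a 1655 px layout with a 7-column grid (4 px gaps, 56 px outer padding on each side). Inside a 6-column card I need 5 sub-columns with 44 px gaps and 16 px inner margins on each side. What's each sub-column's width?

Subtract both margins: 1655 − 2·56 = 1543 px.
7c + 6·4 = 1543 → 7c = 1519 → c = 217 px.
6-column span = 6·217 + 5·4 = 1322 px.
Inner content = 1322 − 2·16 = 1290 px.
1290 − 4·44 = 1114; ÷5 gives d = 222.8 px.

222.8 px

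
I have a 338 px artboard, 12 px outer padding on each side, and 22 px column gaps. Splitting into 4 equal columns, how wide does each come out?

62 px

Inside the margins: 338 − 24 = 314 px.
4c + 3·22 = 314 → 4c = 248 → c = 62 px.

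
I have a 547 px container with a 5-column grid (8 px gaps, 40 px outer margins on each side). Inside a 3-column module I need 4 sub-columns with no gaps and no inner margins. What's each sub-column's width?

Subtract both margins: 547 − 2·40 = 467 px.
467 − 4·8 = 435; ÷5 gives c = 87 px.
3-column span = 3·87 + 2·8 = 277 px.
With no gaps, each column is 277/4 = 69.25 px.

69.25 px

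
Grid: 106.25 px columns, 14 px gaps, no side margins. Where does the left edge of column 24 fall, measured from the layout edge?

Before column 24: 23 columns + 23 gaps.
Offset = 23·(106.25 + 14) = 23·120.25 = 2765.75 px.

2765.75 px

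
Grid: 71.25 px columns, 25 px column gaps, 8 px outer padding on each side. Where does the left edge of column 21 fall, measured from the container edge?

Before column 21: the margin + 20 columns + 20 column gaps.
Offset = 8 + 20·(71.25 + 25) = 8 + 1925 = 1933 px.

1933 px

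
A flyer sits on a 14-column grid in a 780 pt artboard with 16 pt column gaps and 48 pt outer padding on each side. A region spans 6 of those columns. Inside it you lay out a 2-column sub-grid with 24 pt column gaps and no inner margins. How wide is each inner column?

130 pt

Subtract both margins: 780 − 2·48 = 684 pt.
684 − 13·16 = 476; ÷14 gives c = 34 pt.
Span of 6: 6·34 + 5·16 = 204 + 80 = 284 pt.
2d + 1·24 = 284 → 2d = 260 → d = 130 pt.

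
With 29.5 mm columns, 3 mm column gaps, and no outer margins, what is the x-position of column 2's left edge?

No margin, so column 2 starts at 1·(column + gutter) = 1·32.5 = 32.5 mm.

32.5 mm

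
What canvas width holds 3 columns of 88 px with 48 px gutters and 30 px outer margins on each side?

Adding margins, columns and gutters: 60 + 264 + 96 = 420 px.

420 px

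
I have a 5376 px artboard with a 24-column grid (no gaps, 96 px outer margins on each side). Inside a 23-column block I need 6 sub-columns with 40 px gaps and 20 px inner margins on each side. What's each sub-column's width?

Subtract both margins: 5376 − 2·96 = 5184 px.
With no gaps, each column is 5184/24 = 216 px.
With no gaps, 23 columns span 23·216 = 4968 px.
Inner content = 4968 − 2·20 = 4928 px.
Subtracting 5 gaps of 40 leaves 4728 for 6 columns, so d = 788 px.

788 px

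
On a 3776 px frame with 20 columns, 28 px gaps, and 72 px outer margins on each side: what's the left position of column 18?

Take off 144 px of margins, leaving 3632 px.
20c + 19·28 = 3632 → 20c = 3100 → c = 155 px.
Column 18 starts at margin + 17·(column + gutter) = 72 + 17·183 = 3183 px.

3183 px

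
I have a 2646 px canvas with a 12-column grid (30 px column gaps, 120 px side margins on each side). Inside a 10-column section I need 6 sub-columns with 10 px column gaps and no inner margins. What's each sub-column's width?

Outer content = 2646 − 2·120 = 2406 px.
12c + 11·30 = 2406 → 12c = 2076 → c = 173 px.
Span of 10: 10·173 + 9·30 = 1730 + 270 = 2000 px.
6 columns + 5 column gaps: 6d + 5·10 = 2000.
6d = 2000 − 50 = 1950, so d = 325 px.

325 px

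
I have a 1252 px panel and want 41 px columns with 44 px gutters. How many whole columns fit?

15 columns: 15·41 + 14·44 = 1231 px ≤ 1252.
16 columns: 1316 px > 1252. So 15.

15 columns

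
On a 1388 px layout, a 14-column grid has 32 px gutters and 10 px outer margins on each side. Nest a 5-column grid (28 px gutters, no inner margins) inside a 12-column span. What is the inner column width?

Take off 20 px of margins, leaving 1368 px.
14c + 13·32 = 1368 → 14c = 952 → c = 68 px.
12-column span = 12·68 + 11·32 = 1168 px.
5 columns + 4 gutters: 5d + 4·28 = 1168.
5d = 1168 − 112 = 1056, so d = 211.2 px.

211.2 px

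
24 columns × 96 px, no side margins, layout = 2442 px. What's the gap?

6 px

24·96 + 23g = 2442 → 23g = 138 → g = 6 px.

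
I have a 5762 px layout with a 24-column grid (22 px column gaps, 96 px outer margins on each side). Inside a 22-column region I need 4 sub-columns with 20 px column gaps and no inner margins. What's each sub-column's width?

Inside the margins: 5762 − 192 = 5570 px.
24c + 23·22 = 5570 → 24c = 5064 → c = 211 px.
Span of 22: 22·211 + 21·22 = 4642 + 462 = 5104 px.
5104 − 3·20 = 5044; ÷4 gives d = 1261 px.

1261 px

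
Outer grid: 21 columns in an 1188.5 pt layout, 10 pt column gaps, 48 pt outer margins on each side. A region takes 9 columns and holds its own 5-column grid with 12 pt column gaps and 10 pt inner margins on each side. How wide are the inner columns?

78.9 pt

Take off 96 pt of margins, leaving 1092.5 pt.
Subtracting 20 column gaps of 10 leaves 892.5 for 21 columns, so c = 42.5 pt.
9-column span = 9·42.5 + 8·10 = 462.5 pt.
Inner content = 462.5 − 2·10 = 442.5 pt.
5 columns + 4 column gaps: 5d + 4·12 = 442.5.
5d = 442.5 − 48 = 394.5, so d = 78.9 pt.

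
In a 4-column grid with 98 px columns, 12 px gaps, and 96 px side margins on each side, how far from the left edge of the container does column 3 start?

Column 3 starts at margin + 2·(column + gutter) = 96 + 2·110 = 316 px.

316 px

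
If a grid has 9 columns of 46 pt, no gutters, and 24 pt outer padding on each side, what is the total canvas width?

462 pt

Total width: 2·24 + 9·46 = 462 pt.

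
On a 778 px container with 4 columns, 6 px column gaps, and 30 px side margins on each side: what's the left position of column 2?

Content = 778 − 2·30 = 718 px.
4c + 3·6 = 718 → 4c = 700 → c = 175 px.
Column 2 starts at margin + 1·(column + gutter) = 30 + 1·181 = 211 px.

211 px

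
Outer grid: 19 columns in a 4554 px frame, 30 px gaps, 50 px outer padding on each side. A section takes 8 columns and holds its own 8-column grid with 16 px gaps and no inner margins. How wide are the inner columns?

Inside the margins: 4554 − 100 = 4454 px.
4454 − 18·30 = 3914; ÷19 gives c = 206 px.
Span of 8: 8·206 + 7·30 = 1648 + 210 = 1858 px.
8 columns + 7 gaps: 8d + 7·16 = 1858.
8d = 1858 − 112 = 1746, so d = 218.25 px.

218.25 px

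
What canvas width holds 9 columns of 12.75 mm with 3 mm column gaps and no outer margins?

Total width: 9·12.75 + 8·3 = 138.75 mm.

138.75 mm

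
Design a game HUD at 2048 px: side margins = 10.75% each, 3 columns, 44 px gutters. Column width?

506.56 px

Margins: 10.75% × 2048 = 220.16 px each, so content = 2048 − 440.32 = 1607.68 px.
Subtracting 2 gutters of 44 leaves 1519.68 for 3 columns, so c = 506.56 px.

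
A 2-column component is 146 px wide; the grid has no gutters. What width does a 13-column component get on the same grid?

949 px

2c = 146 → c = 73 px.
13-column span = 13·73 = 949 px.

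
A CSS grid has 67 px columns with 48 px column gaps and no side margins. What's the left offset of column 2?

No margin, so column 2 starts at 1·(column + gutter) = 1·115 = 115 px.

115 px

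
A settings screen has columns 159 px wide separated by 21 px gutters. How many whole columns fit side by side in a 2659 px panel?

14 columns: 14·159 + 13·21 = 2499 px ≤ 2659.
15 columns: 2679 px > 2659. So 14.

14 columns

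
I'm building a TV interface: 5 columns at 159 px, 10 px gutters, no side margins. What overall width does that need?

835 px

Layout = 5·159 + 4·10 = 795 + 40 = 835 px.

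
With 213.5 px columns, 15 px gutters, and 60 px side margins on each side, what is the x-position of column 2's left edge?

Each column+gutter stride is 228.5 px; 1 of them past the 60 px margin is 60 + 228.5 = 288.5 px.

288.5 px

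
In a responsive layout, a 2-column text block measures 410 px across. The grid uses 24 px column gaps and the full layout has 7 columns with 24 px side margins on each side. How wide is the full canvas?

2c + 1·24 = 410 → 2c = 386 → c = 193 px.
Total width: 2·24 + 7·193 + 6·24 = 1543 px.

1543 px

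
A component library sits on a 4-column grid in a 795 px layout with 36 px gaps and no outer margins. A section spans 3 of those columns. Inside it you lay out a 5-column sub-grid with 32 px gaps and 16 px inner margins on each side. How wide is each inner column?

795 − 3·36 = 687; ÷4 gives c = 171.75 px.
3-column span = 3·171.75 + 2·36 = 587.25 px.
Inner content = 587.25 − 2·16 = 555.25 px.
555.25 − 4·32 = 427.25; ÷5 gives d = 85.45 px.

85.45 px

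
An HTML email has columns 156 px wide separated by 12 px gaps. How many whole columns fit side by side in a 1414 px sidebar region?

8 columns: 8·156 + 7·12 = 1332 px ≤ 1414.
9 columns: 1500 px > 1414. So 8.

8 columns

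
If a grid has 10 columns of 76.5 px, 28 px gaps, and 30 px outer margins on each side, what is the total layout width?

Adding margins, columns and gutters: 60 + 765 + 252 = 1077 px.

1077 px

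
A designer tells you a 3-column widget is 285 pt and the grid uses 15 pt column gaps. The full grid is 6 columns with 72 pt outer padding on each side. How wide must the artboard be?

3 columns + 2 column gaps: 3c + 2·15 = 285.
3c = 285 − 30 = 255, so c = 85 pt.
Artboard = 2·72 + 6·85 + 5·15 = 144 + 510 + 75 = 729 pt.

729 pt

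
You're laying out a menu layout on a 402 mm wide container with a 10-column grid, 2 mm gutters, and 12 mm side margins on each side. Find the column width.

Content width = 402 − 2·12 = 378 mm.
10 columns + 9 gutters: 10c + 9·2 = 378.
10c = 378 − 18 = 360, so c = 36 mm.

36 mm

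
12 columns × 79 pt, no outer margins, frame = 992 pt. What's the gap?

12 columns take 12·79 = 948 pt; remaining 44 splits into 11 gaps.
g = 44 / 11 = 4 pt.

4 pt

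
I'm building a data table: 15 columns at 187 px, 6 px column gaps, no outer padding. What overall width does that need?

Frame = 15·187 + 14·6 = 2805 + 84 = 2889 px.

2889 px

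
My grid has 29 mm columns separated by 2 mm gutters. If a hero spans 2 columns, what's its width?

2 columns plus 1 gutter: 58 + 2 = 60 mm.

60 mm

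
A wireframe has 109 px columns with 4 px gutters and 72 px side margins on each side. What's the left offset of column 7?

Column 7 starts at margin + 6·(column + gutter) = 72 + 6·113 = 750 px.

750 px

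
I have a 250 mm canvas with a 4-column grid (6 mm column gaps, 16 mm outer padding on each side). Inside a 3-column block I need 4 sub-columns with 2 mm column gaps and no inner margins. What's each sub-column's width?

39 mm

Take off 32 mm of margins, leaving 218 mm.
4 columns + 3 column gaps: 4c + 3·6 = 218.
4c = 218 − 18 = 200, so c = 50 mm.
Span of 3: 3·50 + 2·6 = 150 + 12 = 162 mm.
4 columns + 3 column gaps: 4d + 3·2 = 162.
4d = 162 − 6 = 156, so d = 39 mm.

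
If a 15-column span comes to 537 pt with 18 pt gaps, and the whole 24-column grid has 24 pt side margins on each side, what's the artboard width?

15 columns + 14 gaps: 15c + 14·18 = 537.
15c = 537 − 252 = 285, so c = 19 pt.
Total width: 2·24 + 24·19 + 23·18 = 918 pt.

918 pt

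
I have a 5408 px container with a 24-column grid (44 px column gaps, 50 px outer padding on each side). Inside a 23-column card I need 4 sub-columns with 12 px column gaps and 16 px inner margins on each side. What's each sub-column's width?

Inside the margins: 5408 − 100 = 5308 px.
5308 − 23·44 = 4296; ÷24 gives c = 179 px.
23-column span = 23·179 + 22·44 = 5085 px.
Inner content = 5085 − 2·16 = 5053 px.
5053 − 3·12 = 5017; ÷4 gives d = 1254.25 px.

1254.25 px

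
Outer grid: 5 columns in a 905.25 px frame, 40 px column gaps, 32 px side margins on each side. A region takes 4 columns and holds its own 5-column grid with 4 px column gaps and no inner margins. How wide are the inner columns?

129.8 px

Inside the margins: 905.25 − 64 = 841.25 px.
5c + 4·40 = 841.25 → 5c = 681.25 → c = 136.25 px.
4 columns plus 3 column gaps: 545 + 120 = 665 px.
5d + 4·4 = 665 → 5d = 649 → d = 129.8 px.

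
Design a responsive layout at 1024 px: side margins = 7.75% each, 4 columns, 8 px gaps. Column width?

Each margin = 7.75% of 1024 = 79.36 px; content = 1024 − 2·79.36 = 865.28 px.
Subtracting 3 gaps of 8 leaves 841.28 for 4 columns, so c = 210.32 px.

210.32 px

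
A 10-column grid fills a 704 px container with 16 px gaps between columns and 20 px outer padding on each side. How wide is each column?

52 px

Subtract both margins: 704 − 2·20 = 664 px.
10 columns + 9 gaps: 10c + 9·16 = 664.
10c = 664 − 144 = 520, so c = 52 px.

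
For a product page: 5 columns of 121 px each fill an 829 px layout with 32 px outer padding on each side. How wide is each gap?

Content width = 829 − 2·32 = 765 px.
5 columns take 5·121 = 605 px; remaining 160 splits into 4 gaps.
g = 160 / 4 = 40 px.

40 px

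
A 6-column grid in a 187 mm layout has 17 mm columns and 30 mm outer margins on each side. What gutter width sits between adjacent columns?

Content width = 187 − 2·30 = 127 mm.
Columns use 102 mm, leaving 25 mm across 5 gutters = 5 mm each.

5 mm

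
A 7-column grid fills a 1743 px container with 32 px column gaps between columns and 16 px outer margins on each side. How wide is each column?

217 px

Take off 32 px of margins, leaving 1711 px.
7c + 6·32 = 1711 → 7c = 1519 → c = 217 px.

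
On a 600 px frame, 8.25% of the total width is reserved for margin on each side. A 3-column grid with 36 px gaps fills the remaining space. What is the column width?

600 × (1 − 2·8.25%) = 600 × 83.5% = 501 px for the columns.
501 − 2·36 = 429; ÷3 gives c = 143 px.

143 px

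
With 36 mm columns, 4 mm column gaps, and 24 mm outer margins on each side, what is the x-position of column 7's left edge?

Column 7 starts at margin + 6·(column + gutter) = 24 + 6·40 = 264 mm.

264 mm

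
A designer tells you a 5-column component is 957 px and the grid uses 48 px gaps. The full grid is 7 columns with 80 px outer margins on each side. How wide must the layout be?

1519 px

Subtracting 4 gaps of 48 leaves 765 for 5 columns, so c = 153 px.
Total width: 2·80 + 7·153 + 6·48 = 1519 px.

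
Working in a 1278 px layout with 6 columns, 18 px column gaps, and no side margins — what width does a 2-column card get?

414 px

6c + 5·18 = 1278 → 6c = 1188 → c = 198 px.
2-column span = 2·198 + 1·18 = 414 px.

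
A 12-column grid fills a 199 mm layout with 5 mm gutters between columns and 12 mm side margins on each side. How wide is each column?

10 mm

Subtract both margins: 199 − 2·12 = 175 mm.
Subtracting 11 gutters of 5 leaves 120 for 12 columns, so c = 10 mm.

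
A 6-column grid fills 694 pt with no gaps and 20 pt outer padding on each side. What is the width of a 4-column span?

Take off 40 pt of margins, leaving 654 pt.
With no gaps, each column is 654/6 = 109 pt.
With no gaps, 4 columns span 4·109 = 436 pt.

436 pt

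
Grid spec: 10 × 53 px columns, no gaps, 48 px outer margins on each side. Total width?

626 px

Summing: 96 + 530 = 626 px.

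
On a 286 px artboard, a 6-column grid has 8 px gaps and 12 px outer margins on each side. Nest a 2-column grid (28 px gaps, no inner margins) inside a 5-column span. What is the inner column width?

Outer content = 286 − 2·12 = 262 px.
6c + 5·8 = 262 → 6c = 222 → c = 37 px.
Span of 5: 5·37 + 4·8 = 185 + 32 = 217 px.
217 − 1·28 = 189; ÷2 gives d = 94.5 px.

94.5 px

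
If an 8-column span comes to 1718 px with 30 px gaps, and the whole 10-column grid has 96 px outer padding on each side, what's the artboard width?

2347 px

8c + 7·30 = 1718 → 8c = 1508 → c = 188.5 px.
Artboard = 2·96 + 10·188.5 + 9·30 = 192 + 1885 + 270 = 2347 px.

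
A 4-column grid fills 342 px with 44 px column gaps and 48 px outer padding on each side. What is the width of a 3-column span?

173.5 px

Subtract both margins: 342 − 2·48 = 246 px.
4 columns + 3 column gaps: 4c + 3·44 = 246.
4c = 246 − 132 = 114, so c = 28.5 px.
3 columns plus 2 column gaps: 85.5 + 88 = 173.5 px.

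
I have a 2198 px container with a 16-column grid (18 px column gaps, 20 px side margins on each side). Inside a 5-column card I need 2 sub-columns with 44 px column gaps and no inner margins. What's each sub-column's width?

Take off 40 px of margins, leaving 2158 px.
Subtracting 15 column gaps of 18 leaves 1888 for 16 columns, so c = 118 px.
Span of 5: 5·118 + 4·18 = 590 + 72 = 662 px.
2 columns + 1 column gap: 2d + 1·44 = 662.
2d = 662 − 44 = 618, so d = 309 px.

309 px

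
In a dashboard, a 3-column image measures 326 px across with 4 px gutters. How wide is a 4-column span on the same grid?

Subtracting 2 gutters of 4 leaves 318 for 3 columns, so c = 106 px.
4-column span = 4·106 + 3·4 = 436 px.

436 px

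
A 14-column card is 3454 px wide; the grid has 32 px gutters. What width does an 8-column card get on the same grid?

Subtracting 13 gutters of 32 leaves 3038 for 14 columns, so c = 217 px.
Span of 8: 8·217 + 7·32 = 1736 + 224 = 1960 px.

1960 px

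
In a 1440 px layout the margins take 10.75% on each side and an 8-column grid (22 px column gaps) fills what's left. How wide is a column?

Margins: 10.75% × 1440 = 154.8 px each, so content = 1440 − 309.6 = 1130.4 px.
8 columns + 7 column gaps: 8c + 7·22 = 1130.4.
8c = 1130.4 − 154 = 976.4, so c = 122.05 px.

122.05 px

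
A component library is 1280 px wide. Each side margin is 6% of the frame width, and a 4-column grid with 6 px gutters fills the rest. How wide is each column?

Margins: 6% × 1280 = 76.8 px each, so content = 1280 − 153.6 = 1126.4 px.
4 columns + 3 gutters: 4c + 3·6 = 1126.4.
4c = 1126.4 − 18 = 1108.4, so c = 277.1 px.

277.1 px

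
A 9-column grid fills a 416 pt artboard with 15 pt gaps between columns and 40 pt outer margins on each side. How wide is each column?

24 pt

Take off 80 pt of margins, leaving 336 pt.
9c + 8·15 = 336 → 9c = 216 → c = 24 pt.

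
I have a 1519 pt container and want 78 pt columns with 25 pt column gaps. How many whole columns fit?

14 columns

k columns need k·78 + (k−1)·25 = k·103 − 25.
k·103 − 25 ≤ 1519 → k ≤ 1544 / 103 ≈ 14.99, so k = 14.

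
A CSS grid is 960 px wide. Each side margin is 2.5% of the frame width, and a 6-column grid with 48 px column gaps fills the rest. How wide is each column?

112 px

960 × (1 − 2·2.5%) = 960 × 95% = 912 px for the columns.
6c + 5·48 = 912 → 6c = 672 → c = 112 px.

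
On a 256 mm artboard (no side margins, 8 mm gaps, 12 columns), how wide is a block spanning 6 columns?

124 mm

256 − 11·8 = 168; ÷12 gives c = 14 mm.
Span of 6: 6·14 + 5·8 = 84 + 40 = 124 mm.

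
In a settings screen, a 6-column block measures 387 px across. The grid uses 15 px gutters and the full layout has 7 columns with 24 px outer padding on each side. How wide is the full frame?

502 px

6 columns + 5 gutters: 6c + 5·15 = 387.
6c = 387 − 75 = 312, so c = 52 px.
Adding margins, columns and gutters: 48 + 364 + 90 = 502 px.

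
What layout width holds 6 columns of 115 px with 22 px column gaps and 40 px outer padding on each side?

880 px

Total width: 2·40 + 6·115 + 5·22 = 880 px.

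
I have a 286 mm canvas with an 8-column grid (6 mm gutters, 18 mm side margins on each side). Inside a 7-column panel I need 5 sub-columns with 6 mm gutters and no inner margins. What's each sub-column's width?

38.8 mm

Subtract both margins: 286 − 2·18 = 250 mm.
8 columns + 7 gutters: 8c + 7·6 = 250.
8c = 250 − 42 = 208, so c = 26 mm.
Span of 7: 7·26 + 6·6 = 182 + 36 = 218 mm.
218 − 4·6 = 194; ÷5 gives d = 38.8 mm.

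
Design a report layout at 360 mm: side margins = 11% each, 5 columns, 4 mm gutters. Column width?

52.96 mm

360 × (1 − 2·11%) = 360 × 78% = 280.8 mm for the columns.
5 columns + 4 gutters: 5c + 4·4 = 280.8.
5c = 280.8 − 16 = 264.8, so c = 52.96 mm.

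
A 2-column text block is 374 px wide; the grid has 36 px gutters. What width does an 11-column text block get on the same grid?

374 − 1·36 = 338; ÷2 gives c = 169 px.
Span of 11: 11·169 + 10·36 = 1859 + 360 = 2219 px.

2219 px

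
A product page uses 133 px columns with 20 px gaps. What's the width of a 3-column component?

3-column span = 3·133 + 2·20 = 439 px.

439 px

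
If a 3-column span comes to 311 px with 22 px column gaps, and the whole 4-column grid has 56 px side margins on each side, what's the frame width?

534 px

3 columns + 2 column gaps: 3c + 2·22 = 311.
3c = 311 − 44 = 267, so c = 89 px.
Frame = 2·56 + 4·89 + 3·22 = 112 + 356 + 66 = 534 px.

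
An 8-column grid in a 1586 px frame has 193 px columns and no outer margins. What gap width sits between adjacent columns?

8·193 + 7g = 1586 → 7g = 42 → g = 6 px.

6 px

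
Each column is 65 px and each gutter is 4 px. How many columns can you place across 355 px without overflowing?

5 columns: 5·65 + 4·4 = 341 px ≤ 355.
6 columns: 410 px > 355. So 5.

5 columns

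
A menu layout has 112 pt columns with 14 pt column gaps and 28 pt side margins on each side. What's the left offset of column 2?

Column 2 starts at margin + 1·(column + gutter) = 28 + 1·126 = 154 pt.

154 pt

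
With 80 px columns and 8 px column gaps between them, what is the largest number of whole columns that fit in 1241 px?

Each extra column adds 80 + 8 = 88 px.
(1241 + 8) / 88 = 14.19, so 14 columns fit.

14 columns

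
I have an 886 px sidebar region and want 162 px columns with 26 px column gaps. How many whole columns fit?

Each extra column adds 162 + 26 = 188 px.
(886 + 26) / 188 = 4.85, so 4 columns fit.

4 columns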